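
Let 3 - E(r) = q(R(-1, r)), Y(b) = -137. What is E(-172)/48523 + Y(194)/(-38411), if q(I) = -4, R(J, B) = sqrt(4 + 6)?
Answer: 6916528/1863816953 ≈ 0.0037109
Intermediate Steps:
R(J, B) = sqrt(10)
E(r) = 7 (E(r) = 3 - 1*(-4) = 3 + 4 = 7)
E(-172)/48523 + Y(194)/(-38411) = 7/48523 - 137/(-38411) = 7*(1/48523) - 137*(-1/38411) = 7/48523 + 137/38411 = 6916528/1863816953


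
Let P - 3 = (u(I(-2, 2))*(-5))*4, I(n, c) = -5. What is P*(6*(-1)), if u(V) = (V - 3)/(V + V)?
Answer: 78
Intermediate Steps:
u(V) = (-3 + V)/(2*V) (u(V) = (-3 + V)/((2*V)) = (-3 + V)*(1/(2*V)) = (-3 + V)/(2*V))
P = -13 (P = 3 + (((½)*(-3 - 5)/(-5))*(-5))*4 = 3 + (((½)*(-⅕)*(-8))*(-5))*4 = 3 + ((⅘)*(-5))*4 = 3 - 4*4 = 3 - 16 = -13)
P*(6*(-1)) = -78*(-1) = -13*(-6) = 78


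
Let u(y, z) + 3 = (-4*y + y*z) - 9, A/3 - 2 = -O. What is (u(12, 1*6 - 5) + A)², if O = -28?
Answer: 1764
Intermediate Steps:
A = 90 (A = 6 + 3*(-1*(-28)) = 6 + 3*28 = 6 + 84 = 90)
u(y, z) = -12 - 4*y + y*z (u(y, z) = -3 + ((-4*y + y*z) - 9) = -3 + (-9 - 4*y + y*z) = -12 - 4*y + y*z)
(u(12, 1*6 - 5) + A)² = ((-12 - 4*12 + 12*(1*6 - 5)) + 90)² = ((-12 - 48 + 12*(6 - 5)) + 90)² = ((-12 - 48 + 12*1) + 90)² = ((-12 - 48 + 12) + 90)² = (-48 + 90)² = 42² = 1764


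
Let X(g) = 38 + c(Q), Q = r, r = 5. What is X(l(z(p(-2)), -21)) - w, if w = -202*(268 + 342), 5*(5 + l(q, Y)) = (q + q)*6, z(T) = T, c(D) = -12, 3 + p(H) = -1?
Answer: 123246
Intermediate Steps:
Q = 5
p(H) = -4 (p(H) = -3 - 1 = -4)
l(q, Y) = -5 + 12*q/5 (l(q, Y) = -5 + ((q + q)*6)/5 = -5 + ((2*q)*6)/5 = -5 + (12*q)/5 = -5 + 12*q/5)
w = -123220 (w = -202*610 = -123220)
X(g) = 26 (X(g) = 38 - 12 = 26)
X(l(z(p(-2)), -21)) - w = 26 - 1*(-123220) = 26 + 123220 = 123246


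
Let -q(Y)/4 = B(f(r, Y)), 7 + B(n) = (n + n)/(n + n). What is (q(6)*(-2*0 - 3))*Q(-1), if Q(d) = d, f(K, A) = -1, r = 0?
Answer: 72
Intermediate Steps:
B(n) = -6 (B(n) = -7 + (n + n)/(n + n) = -7 + (2*n)/((2*n)) = -7 + (2*n)*(1/(2*n)) = -7 + 1 = -6)
q(Y) = 24 (q(Y) = -4*(-6) = 24)
(q(6)*(-2*0 - 3))*Q(-1) = (24*(-2*0 - 3))*(-1) = (24*(0 - 3))*(-1) = (24*(-3))*(-1) = -72*(-1) = 72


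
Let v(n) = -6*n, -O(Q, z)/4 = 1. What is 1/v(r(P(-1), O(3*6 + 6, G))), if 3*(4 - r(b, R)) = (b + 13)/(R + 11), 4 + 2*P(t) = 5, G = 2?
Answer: -7/141 ≈ -0.049645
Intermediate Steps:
O(Q, z) = -4 (O(Q, z) = -4*1 = -4)
P(t) = ½ (P(t) = -2 + (½)*5 = -2 + 5/2 = ½)
r(b, R) = 4 - (13 + b)/(3*(11 + R)) (r(b, R) = 4 - (b + 13)/(3*(R + 11)) = 4 - (13 + b)/(3*(11 + R)))
1/v(r(P(-1), O(3*6 + 6, G))) = 1/(-2*(119 - 1*½ + 12*(-4))/(11 - 4)) = 1/(-2*(119 - ½ - 48)/7) = 1/(-2*141/(7*2)) = 1/(-6*47/14) = 1/(-141/7) = -7/141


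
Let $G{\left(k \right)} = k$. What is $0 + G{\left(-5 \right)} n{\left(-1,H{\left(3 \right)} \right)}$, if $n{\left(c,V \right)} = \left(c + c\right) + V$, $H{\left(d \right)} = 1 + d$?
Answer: $-10$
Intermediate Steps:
$n{\left(c,V \right)} = V + 2 c$ ($n{\left(c,V \right)} = 2 c + V = V + 2 c$)
$0 + G{\left(-5 \right)} n{\left(-1,H{\left(3 \right)} \right)} = 0 - 5 \left(\left(1 + 3\right) + 2 \left(-1\right)\right) = 0 - 5 \left(4 - 2\right) = 0 - 10 = -10$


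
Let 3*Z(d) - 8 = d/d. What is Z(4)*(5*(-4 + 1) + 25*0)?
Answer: -45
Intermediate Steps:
Z(d) = 3 (Z(d) = 8/3 + (d/d)/3 = 8/3 + (⅓)*1 = 8/3 + ⅓ = 3)
Z(4)*(5*(-4 + 1) + 25*0) = 3*(5*(-4 + 1) + 25*0) = 3*(5*(-3) + 0) = 3*(-15 + 0) = 3*(-15) = -45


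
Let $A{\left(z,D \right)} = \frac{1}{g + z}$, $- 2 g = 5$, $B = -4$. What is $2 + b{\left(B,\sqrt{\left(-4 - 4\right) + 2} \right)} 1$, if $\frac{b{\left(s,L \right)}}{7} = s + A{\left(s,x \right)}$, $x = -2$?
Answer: $- \frac{352}{13} \approx -27.077$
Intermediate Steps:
$g = - \frac{5}{2}$ ($g = \left(- \frac{1}{2}\right) 5 = - \frac{5}{2} \approx -2.5$)
$A{\left(z,D \right)} = \frac{1}{- \frac{5}{2} + z}$
$b{\left(s,L \right)} = 7 s + \frac{14}{-5 + 2 s}$ ($b{\left(s,L \right)} = 7 \left(s + \frac{2}{-5 + 2 s}\right) = 7 s + \frac{14}{-5 + 2 s}$)
$2 + b{\left(B,\sqrt{\left(-4 - 4\right) + 2} \right)} 1 = 2 + \frac{7 \left(2 - 4 \left(-5 + 2 \left(-4\right)\right)\right)}{-5 + 2 \left(-4\right)} 1 = 2 + \frac{7 \left(2 - 4 \left(-5 - 8\right)\right)}{-5 - 8} \cdot 1 = 2 + \frac{7 \left(2 - -52\right)}{-13} \cdot 1 = 2 + 7 \left(- \frac{1}{13}\right) \left(2 + 52\right) 1 = 2 + 7 \left(- \frac{1}{13}\right) 54 \cdot 1 = 2 - \frac{378}{13} = - \frac{352}{13}$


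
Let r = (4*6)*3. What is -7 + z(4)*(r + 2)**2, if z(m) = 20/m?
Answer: 27373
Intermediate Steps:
r = 72 (r = 24*3 = 72)
-7 + z(4)*(r + 2)**2 = -7 + (20/4)*(72 + 2)**2 = -7 + (20*(1/4))*74**2 = -7 + 5*5476 = -7 + 27380 = 27373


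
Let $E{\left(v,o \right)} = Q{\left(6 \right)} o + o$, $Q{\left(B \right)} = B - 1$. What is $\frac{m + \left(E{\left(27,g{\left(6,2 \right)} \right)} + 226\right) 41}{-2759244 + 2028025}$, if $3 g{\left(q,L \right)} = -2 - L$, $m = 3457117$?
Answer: $- \frac{3466055}{731219} \approx -4.7401$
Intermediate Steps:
$Q{\left(B \right)} = -1 + B$
$g{\left(q,L \right)} = - \frac{2}{3} - \frac{L}{3}$ ($g{\left(q,L \right)} = \frac{-2 - L}{3} = - \frac{2}{3} - \frac{L}{3}$)
$E{\left(v,o \right)} = 6 o$ ($E{\left(v,o \right)} = \left(-1 + 6\right) o + o = 5 o + o = 6 o$)
$\frac{m + \left(E{\left(27,g{\left(6,2 \right)} \right)} + 226\right) 41}{-2759244 + 2028025} = \frac{3457117 + \left(6 \left(- \frac{2}{3} - \frac{2}{3}\right) + 226\right) 41}{-2759244 + 2028025} = \frac{3457117 + \left(6 \left(- \frac{2}{3} - \frac{2}{3}\right) + 226\right) 41}{-731219} = \left(3457117 + \left(6 \left(- \frac{4}{3}\right) + 226\right) 41\right) \left(- \frac{1}{731219}\right) = \left(3457117 + \left(-8 + 226\right) 41\right) \left(- \frac{1}{731219}\right) = \left(3457117 + 218 \cdot 41\right) \left(- \frac{1}{731219}\right) = \left(3457117 + 8938\right) \left(- \frac{1}{731219}\right) = 3466055 \left(- \frac{1}{731219}\right) = - \frac{3466055}{731219}$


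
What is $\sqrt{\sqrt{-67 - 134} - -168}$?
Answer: $\sqrt{168 + i \sqrt{201}} \approx 12.973 + 0.54642 i$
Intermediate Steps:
$\sqrt{\sqrt{-67 - 134} - -168} = \sqrt{\sqrt{-201} + 168} = \sqrt{i \sqrt{201} + 168} = \sqrt{168 + i \sqrt{201}}$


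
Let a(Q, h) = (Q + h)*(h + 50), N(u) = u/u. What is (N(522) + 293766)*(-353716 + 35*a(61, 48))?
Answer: 5920580118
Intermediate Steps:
N(u) = 1
a(Q, h) = (50 + h)*(Q + h) (a(Q, h) = (Q + h)*(50 + h) = (50 + h)*(Q + h))
(N(522) + 293766)*(-353716 + 35*a(61, 48)) = (1 + 293766)*(-353716 + 35*(48**2 + 50*61 + 50*48 + 61*48)) = 293767*(-353716 + 35*(2304 + 3050 + 2400 + 2928)) = 293767*(-353716 + 35*10682) = 293767*(-353716 + 373870) = 293767*20154 = 5920580118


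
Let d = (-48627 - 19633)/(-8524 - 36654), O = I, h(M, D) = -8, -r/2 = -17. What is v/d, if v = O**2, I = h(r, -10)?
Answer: 722848/17065 ≈ 42.359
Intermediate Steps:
r = 34 (r = -2*(-17) = 34)
I = -8
O = -8
d = 34130/22589 (d = -68260/(-45178) = -68260*(-1/45178) = 34130/22589 ≈ 1.5109)
v = 64 (v = (-8)**2 = 64)
v/d = 64/(34130/22589) = 64*(22589/34130) = 722848/17065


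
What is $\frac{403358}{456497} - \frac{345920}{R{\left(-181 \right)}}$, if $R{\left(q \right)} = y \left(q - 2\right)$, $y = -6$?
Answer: $- \frac{78734277578}{250616853} \approx -314.16$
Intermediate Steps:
$R{\left(q \right)} = 12 - 6 q$ ($R{\left(q \right)} = - 6 \left(q - 2\right) = - 6 \left(-2 + q\right) = 12 - 6 q$)
$\frac{403358}{456497} - \frac{345920}{R{\left(-181 \right)}} = \frac{403358}{456497} - \frac{345920}{12 - -1086} = 403358 \cdot \frac{1}{456497} - \frac{345920}{12 + 1086} = \frac{403358}{456497} - \frac{345920}{1098} = \frac{403358}{456497} - \frac{172960}{549} = - \frac{78734277578}{250616853}$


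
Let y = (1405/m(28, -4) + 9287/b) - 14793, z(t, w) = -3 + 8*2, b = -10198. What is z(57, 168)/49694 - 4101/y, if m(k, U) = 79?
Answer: 164340642599005/591570673567766 ≈ 0.27780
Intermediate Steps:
z(t, w) = 13 (z(t, w) = -3 + 16 = 13)
y = -11904267589/805642 (y = (1405/79 + 9287/(-10198)) - 14793 = (1405*(1/79) + 9287*(-1/10198)) - 14793 = (1405/79 - 9287/10198) - 14793 = 13594517/805642 - 14793 = -11904267589/805642 ≈ -14776.)
z(57, 168)/49694 - 4101/y = 13/49694 - 4101/(-11904267589/805642) = 13*(1/49694) - 4101*(-805642/11904267589) = 13/49694 + 3303937842/11904267589 = 164340642599005/591570673567766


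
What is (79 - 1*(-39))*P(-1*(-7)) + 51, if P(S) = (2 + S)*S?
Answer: 7485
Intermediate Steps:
P(S) = S*(2 + S)
(79 - 1*(-39))*P(-1*(-7)) + 51 = (79 - 1*(-39))*((-1*(-7))*(2 - 1*(-7))) + 51 = (79 + 39)*(7*(2 + 7)) + 51 = 118*(7*9) + 51 = 118*63 + 51 = 7434 + 51 = 7485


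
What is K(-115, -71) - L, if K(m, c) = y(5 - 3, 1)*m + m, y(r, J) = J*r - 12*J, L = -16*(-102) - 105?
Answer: -492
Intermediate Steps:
L = 1527 (L = 1632 - 105 = 1527)
y(r, J) = -12*J + J*r
K(m, c) = -9*m (K(m, c) = (1*(-12 + (5 - 3)))*m + m = (1*(-12 + 2))*m + m = (1*(-10))*m + m = -10*m + m = -9*m)
K(-115, -71) - L = -9*(-115) - 1*1527 = 1035 - 1527 = -492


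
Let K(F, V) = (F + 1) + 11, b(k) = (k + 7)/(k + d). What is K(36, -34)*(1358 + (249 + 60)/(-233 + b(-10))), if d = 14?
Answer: 60887712/935 ≈ 65121.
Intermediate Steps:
b(k) = (7 + k)/(14 + k) (b(k) = (k + 7)/(k + 14) = (7 + k)/(14 + k))
K(F, V) = 12 + F (K(F, V) = (1 + F) + 11 = 12 + F)
K(36, -34)*(1358 + (249 + 60)/(-233 + b(-10))) = (12 + 36)*(1358 + (249 + 60)/(-233 + (7 - 10)/(14 - 10))) = 48*(1358 + 309/(-233 - 3/4)) = 48*(1358 + 309/(-935/4)) = 48*(1358 + 309*(-4/935)) = 48*(1358 - 1236/935) = 48*(1268494/935) = 60887712/935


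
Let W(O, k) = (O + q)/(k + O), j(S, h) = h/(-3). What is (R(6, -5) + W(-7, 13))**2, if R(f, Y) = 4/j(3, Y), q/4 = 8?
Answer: 38809/900 ≈ 43.121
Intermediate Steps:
j(S, h) = -h/3 (j(S, h) = h*(-1/3) = -h/3)
q = 32 (q = 4*8 = 32)
R(f, Y) = -12/Y (R(f, Y) = 4/((-Y/3)) = 4*(-3/Y) = -12/Y)
W(O, k) = (32 + O)/(O + k) (W(O, k) = (O + 32)/(k + O) = (32 + O)/(O + k))
(R(6, -5) + W(-7, 13))**2 = (-12/(-5) + (32 - 7)/(-7 + 13))**2 = (-12*(-1/5) + 25/6)**2 = (12/5 + (1/6)*25)**2 = (12/5 + 25/6)**2 = (197/30)**2 = 38809/900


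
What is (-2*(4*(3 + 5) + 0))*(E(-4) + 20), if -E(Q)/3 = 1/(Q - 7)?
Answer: -14272/11 ≈ -1297.5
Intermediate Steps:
E(Q) = -3/(-7 + Q) (E(Q) = -3/(Q - 7) = -3/(-7 + Q))
(-2*(4*(3 + 5) + 0))*(E(-4) + 20) = (-2*(4*(3 + 5) + 0))*(-3/(-7 - 4) + 20) = (-2*(4*8 + 0))*(-3/(-11) + 20) = (-2*(32 + 0))*(-3*(-1/11) + 20) = (-2*32)*(3/11 + 20) = -64*223/11 = -14272/11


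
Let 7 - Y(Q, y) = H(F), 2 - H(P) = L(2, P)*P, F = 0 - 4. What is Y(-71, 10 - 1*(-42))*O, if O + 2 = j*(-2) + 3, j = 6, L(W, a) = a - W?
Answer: -319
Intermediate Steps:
F = -4
H(P) = 2 - P*(-2 + P) (H(P) = 2 - (P - 1*2)*P = 2 - (P - 2)*P = 2 - (-2 + P)*P = 2 - P*(-2 + P))
Y(Q, y) = 29 (Y(Q, y) = 7 - (2 - 1*(-4)*(-2 - 4)) = 7 - (2 - 1*(-4)*(-6)) = 7 - (2 - 24) = 7 - 1*(-22) = 7 + 22 = 29)
O = -11 (O = -2 + (6*(-2) + 3) = -2 + (-12 + 3) = -2 - 9 = -11)
Y(-71, 10 - 1*(-42))*O = 29*(-11) = -319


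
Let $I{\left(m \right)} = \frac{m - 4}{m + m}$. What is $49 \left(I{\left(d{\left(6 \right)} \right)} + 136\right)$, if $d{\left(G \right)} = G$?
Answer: $\frac{40033}{6} \approx 6672.2$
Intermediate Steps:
$I{\left(m \right)} = \frac{-4 + m}{2 m}$
$49 \left(I{\left(d{\left(6 \right)} \right)} + 136\right) = 49 \left(\frac{-4 + 6}{2 \cdot 6} + 136\right) = 49 \left(\frac{1}{2} \cdot \frac{1}{6} \cdot 2 + 136\right) = 49 \left(\frac{1}{6} + 136\right) = 49 \cdot \frac{817}{6} = \frac{40033}{6}$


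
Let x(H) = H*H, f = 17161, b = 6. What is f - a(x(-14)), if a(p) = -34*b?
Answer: 17365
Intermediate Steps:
x(H) = H**2
a(p) = -204 (a(p) = -34*6 = -204)
f - a(x(-14)) = 17161 - 1*(-204) = 17161 + 204 = 17365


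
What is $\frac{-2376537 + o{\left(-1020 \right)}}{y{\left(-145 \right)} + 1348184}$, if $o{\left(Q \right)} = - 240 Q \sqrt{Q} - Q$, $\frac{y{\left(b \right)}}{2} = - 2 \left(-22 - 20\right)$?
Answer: $- \frac{2375517}{1348352} + \frac{3825 i \sqrt{255}}{10534} \approx -1.7618 + 5.7984 i$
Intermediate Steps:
$y{\left(b \right)} = 168$ ($y{\left(b \right)} = 2 \left(- 2 \left(-22 - 20\right)\right) = 2 \left(\left(-2\right) \left(-42\right)\right) = 2 \cdot 84 = 168$)
$o{\left(Q \right)} = - Q - 240 Q^{\frac{3}{2}}$ ($o{\left(Q \right)} = - 240 Q^{\frac{3}{2}} - Q = - Q - 240 Q^{\frac{3}{2}}$)
$\frac{-2376537 + o{\left(-1020 \right)}}{y{\left(-145 \right)} + 1348184} = \frac{-2376537 - \left(-1020 + 240 \left(-1020\right)^{\frac{3}{2}}\right)}{168 + 1348184} = \frac{-2376537 + \left(1020 - 240 \left(- 2040 i \sqrt{255}\right)\right)}{1348352} = \left(-2376537 + \left(1020 + 489600 i \sqrt{255}\right)\right) \frac{1}{1348352} = \left(-2375517 + 489600 i \sqrt{255}\right) \frac{1}{1348352} = - \frac{2375517}{1348352} + \frac{3825 i \sqrt{255}}{10534}$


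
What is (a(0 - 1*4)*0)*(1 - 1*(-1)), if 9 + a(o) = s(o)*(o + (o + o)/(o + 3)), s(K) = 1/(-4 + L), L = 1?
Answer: 0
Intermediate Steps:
s(K) = -1/3 (s(K) = 1/(-4 + 1) = 1/(-3) = -1/3)
a(o) = -9 - o/3 - 2*o/(3*(3 + o)) (a(o) = -9 - (o + (o + o)/(o + 3))/3 = -9 - (o + (2*o)/(3 + o))/3 = -9 - (o + 2*o/(3 + o))/3 = -9 + (-o/3 - 2*o/(3*(3 + o))) = -9 - o/3 - 2*o/(3*(3 + o)))
(a(0 - 1*4)*0)*(1 - 1*(-1)) = (((-81 - (0 - 1*4)**2 - 32*(0 - 1*4))/(3*(3 + (0 - 1*4))))*0)*(1 - 1*(-1)) = (((-81 - (0 - 4)**2 - 32*(0 - 4))/(3*(3 + (0 - 4))))*0)*(1 + 1) = (((-81 - 1*(-4)**2 - 32*(-4))/(3*(3 - 4)))*0)*2 = (((1/3)*(-81 - 1*16 + 128)/(-1))*0)*2 = (((1/3)*(-1)*(-81 - 16 + 128))*0)*2 = (((1/3)*(-1)*31)*0)*2 = -31/3*0*2 = 0*2 = 0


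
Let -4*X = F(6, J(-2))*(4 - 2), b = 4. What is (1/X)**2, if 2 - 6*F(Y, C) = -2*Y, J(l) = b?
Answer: 36/49 ≈ 0.73469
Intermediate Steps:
J(l) = 4
F(Y, C) = 1/3 + Y/3 (F(Y, C) = 1/3 - (-1)*Y/3 = 1/3 + Y/3)
X = -7/6 (X = -(1/3 + (1/3)*6)*(4 - 2)/4 = -(1/3 + 2)*2/4 = -7*2/12 = -1/4*14/3 = -7/6 ≈ -1.1667)
(1/X)**2 = (1/(-7/6))**2 = (-6/7)**2 = 36/49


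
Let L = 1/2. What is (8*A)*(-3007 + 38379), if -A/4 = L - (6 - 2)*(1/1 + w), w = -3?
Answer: -9621184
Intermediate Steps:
L = ½ ≈ 0.50000
A = -34 (A = -4*(½ - (6 - 2)*(1/1 - 3)) = -4*(½ - 4*(1 - 3)) = -4*(½ - 4*(-2)) = -4*(½ - 1*(-8)) = -4*(½ + 8) = -4*17/2 = -34)
(8*A)*(-3007 + 38379) = (8*(-34))*(-3007 + 38379) = -272*35372 = -9621184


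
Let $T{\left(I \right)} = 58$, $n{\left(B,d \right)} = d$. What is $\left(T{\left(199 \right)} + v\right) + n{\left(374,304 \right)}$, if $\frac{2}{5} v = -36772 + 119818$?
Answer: $207977$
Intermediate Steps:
$v = 207615$ ($v = \frac{5 \left(-36772 + 119818\right)}{2} = \frac{5}{2} \cdot 83046 = 207615$)
$\left(T{\left(199 \right)} + v\right) + n{\left(374,304 \right)} = \left(58 + 207615\right) + 304 = 207673 + 304 = 207977$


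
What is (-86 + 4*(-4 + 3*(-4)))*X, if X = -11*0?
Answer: 0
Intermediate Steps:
X = 0
(-86 + 4*(-4 + 3*(-4)))*X = (-86 + 4*(-4 + 3*(-4)))*0 = (-86 + 4*(-4 - 12))*0 = (-86 + 4*(-16))*0 = (-86 - 64)*0 = -150*0 = 0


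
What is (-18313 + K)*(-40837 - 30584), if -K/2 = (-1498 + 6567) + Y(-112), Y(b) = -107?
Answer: 2016714777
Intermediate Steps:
K = -9924 (K = -2*((-1498 + 6567) - 107) = -2*(5069 - 107) = -2*4962 = -9924)
(-18313 + K)*(-40837 - 30584) = (-18313 - 9924)*(-40837 - 30584) = -28237*(-71421) = 2016714777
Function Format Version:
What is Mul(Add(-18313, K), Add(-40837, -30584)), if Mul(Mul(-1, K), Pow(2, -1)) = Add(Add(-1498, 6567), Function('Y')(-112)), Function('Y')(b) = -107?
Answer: 2016714777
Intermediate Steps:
K = -9924 (K = Mul(-2, Add(Add(-1498, 6567), -107)) = Mul(-2, Add(5069, -107)) = Mul(-2, 4962) = -9924)
Mul(Add(-18313, K), Add(-40837, -30584)) = Mul(Add(-18313, -9924), Add(-40837, -30584)) = Mul(-28237, -71421) = 2016714777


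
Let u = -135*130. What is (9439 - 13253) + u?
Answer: -21364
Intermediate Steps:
u = -17550
(9439 - 13253) + u = (9439 - 13253) - 17550 = -3814 - 17550 = -21364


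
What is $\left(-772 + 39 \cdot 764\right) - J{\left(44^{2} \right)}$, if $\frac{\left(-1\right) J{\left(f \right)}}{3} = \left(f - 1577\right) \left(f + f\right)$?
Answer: $4199168$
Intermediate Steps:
$J{\left(f \right)} = - 6 f \left(-1577 + f\right)$ ($J{\left(f \right)} = - 3 \left(f - 1577\right) \left(f + f\right) = - 3 \left(-1577 + f\right) 2 f = - 3 \cdot 2 f \left(-1577 + f\right) = - 6 f \left(-1577 + f\right)$)
$\left(-772 + 39 \cdot 764\right) - J{\left(44^{2} \right)} = \left(-772 + 39 \cdot 764\right) - 6 \cdot 44^{2} \left(1577 - 44^{2}\right) = \left(-772 + 29796\right) - 6 \cdot 1936 \left(1577 - 1936\right) = 29024 - 6 \cdot 1936 \left(1577 - 1936\right) = 29024 - 6 \cdot 1936 \left(-359\right) = 29024 - -4170144 = 29024 + 4170144 = 4199168$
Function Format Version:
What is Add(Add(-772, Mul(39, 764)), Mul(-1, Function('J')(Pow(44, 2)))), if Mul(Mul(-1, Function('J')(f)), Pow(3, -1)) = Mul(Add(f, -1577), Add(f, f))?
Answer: 4199168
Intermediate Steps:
Function('J')(f) = Mul(-6, f, Add(-1577, f)) (Function('J')(f) = Mul(-3, Mul(Add(f, -1577), Add(f, f))) = Mul(-3, Mul(Add(-1577, f), Mul(2, f))) = Mul(-3, Mul(2, f, Add(-1577, f))) = Mul(-6, f, Add(-1577, f)))
Add(Add(-772, Mul(39, 764)), Mul(-1, Function('J')(Pow(44, 2)))) = Add(Add(-772, Mul(39, 764)), Mul(-1, Mul(6, Pow(44, 2), Add(1577, Mul(-1, Pow(44, 2)))))) = Add(Add(-772, 29796), Mul(-1, Mul(6, 1936, Add(1577, Mul(-1, 1936))))) = Add(29024, Mul(-1, Mul(6, 1936, Add(1577, -1936)))) = Add(29024, Mul(-1, Mul(6, 1936, -359))) = Add(29024, Mul(-1, -4170144)) = Add(29024, 4170144) = 4199168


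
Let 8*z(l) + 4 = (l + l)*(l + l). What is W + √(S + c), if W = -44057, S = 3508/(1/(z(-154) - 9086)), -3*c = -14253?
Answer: -44057 + 3*√1080797 ≈ -40938.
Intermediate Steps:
z(l) = -½ + l²/2 (z(l) = -½ + ((l + l)*(l + l))/8 = -½ + ((2*l)*(2*l))/8 = -½ + (4*l²)/8 = -½ + l²/2)
c = 4751 (c = -⅓*(-14253) = 4751)
S = 9722422 (S = 3508/(1/((-½ + (½)*(-154)²) - 9086)) = 3508/(1/((-½ + (½)*23716) - 9086)) = 3508/(1/((-½ + 11858) - 9086)) = 3508/(1/(23715/2 - 9086)) = 3508/(1/(5543/2)) = 3508/(2/5543) = 3508*(5543/2) = 9722422)
W + √(S + c) = -44057 + √(9722422 + 4751) = -44057 + √9727173 = -44057 + 3*√1080797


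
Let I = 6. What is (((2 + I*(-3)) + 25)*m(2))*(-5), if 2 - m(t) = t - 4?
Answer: -180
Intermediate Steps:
m(t) = 6 - t (m(t) = 2 - (t - 4) = 2 - (-4 + t) = 2 + (4 - t) = 6 - t)
(((2 + I*(-3)) + 25)*m(2))*(-5) = (((2 + 6*(-3)) + 25)*(6 - 1*2))*(-5) = (((2 - 18) + 25)*(6 - 2))*(-5) = ((-16 + 25)*4)*(-5) = (9*4)*(-5) = 36*(-5) = -180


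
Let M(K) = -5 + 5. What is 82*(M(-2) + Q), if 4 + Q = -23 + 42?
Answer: 1230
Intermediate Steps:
M(K) = 0
Q = 15 (Q = -4 + (-23 + 42) = -4 + 19 = 15)
82*(M(-2) + Q) = 82*(0 + 15) = 82*15 = 1230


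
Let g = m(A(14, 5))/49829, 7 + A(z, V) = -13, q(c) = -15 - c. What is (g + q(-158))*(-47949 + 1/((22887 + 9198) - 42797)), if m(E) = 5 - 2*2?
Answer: -914973250798643/133442062 ≈ -6.8567e+6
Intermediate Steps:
A(z, V) = -20 (A(z, V) = -7 - 13 = -20)
m(E) = 1 (m(E) = 5 - 4 = 1)
g = 1/49829 ≈ 2.0069e-5
(g + q(-158))*(-47949 + 1/((22887 + 9198) - 42797)) = (1/49829 + (-15 - 1*(-158)))*(-47949 + 1/((22887 + 9198) - 42797)) = (1/49829 + (-15 + 158))*(-47949 + 1/(32085 - 42797)) = (1/49829 + 143)*(-47949 + 1/(-10712)) = 7125548*(-47949 - 1/10712)/49829 = (7125548/49829)*(-513629689/10712) = -914973250798643/133442062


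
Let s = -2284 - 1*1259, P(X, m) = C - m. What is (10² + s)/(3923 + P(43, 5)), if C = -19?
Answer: -3443/3899 ≈ -0.88305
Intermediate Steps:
P(X, m) = -19 - m
s = -3543 (s = -2284 - 1259 = -3543)
(10² + s)/(3923 + P(43, 5)) = (10² - 3543)/(3923 + (-19 - 1*5)) = (100 - 3543)/(3923 + (-19 - 5)) = -3443/(3923 - 24) = -3443/3899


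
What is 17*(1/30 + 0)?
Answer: 17/30 ≈ 0.56667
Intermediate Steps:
17*(1/30 + 0) = 17*(1/30) = 17/30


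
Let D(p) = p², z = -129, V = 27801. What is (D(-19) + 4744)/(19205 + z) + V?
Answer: 530336981/19076 ≈ 27801.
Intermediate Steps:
(D(-19) + 4744)/(19205 + z) + V = ((-19)² + 4744)/(19205 - 129) + 27801 = (361 + 4744)/19076 + 27801 = 5105*(1/19076) + 27801 = 5105/19076 + 27801 = 530336981/19076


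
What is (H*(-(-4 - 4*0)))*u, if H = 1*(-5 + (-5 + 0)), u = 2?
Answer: -80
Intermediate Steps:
H = -10 (H = 1*(-5 - 5) = 1*(-10) = -10)
(H*(-(-4 - 4*0)))*u = -(-10)*(-4 - 4*0)*2 = -(-10)*(-4 + 0)*2 = -(-10)*(-4)*2 = -10*4*2 = -40*2 = -80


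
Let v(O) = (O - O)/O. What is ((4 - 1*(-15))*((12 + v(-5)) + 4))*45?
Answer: 13680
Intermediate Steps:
v(O) = 0 (v(O) = 0/O = 0)
((4 - 1*(-15))*((12 + v(-5)) + 4))*45 = ((4 - 1*(-15))*((12 + 0) + 4))*45 = ((4 + 15)*(12 + 4))*45 = (19*16)*45 = 304*45 = 13680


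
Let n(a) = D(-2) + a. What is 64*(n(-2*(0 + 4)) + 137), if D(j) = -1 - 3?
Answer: 8000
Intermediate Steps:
D(j) = -4
n(a) = -4 + a
64*(n(-2*(0 + 4)) + 137) = 64*((-4 - 2*(0 + 4)) + 137) = 64*((-4 - 2*4) + 137) = 64*((-4 - 8) + 137) = 64*(-12 + 137) = 64*125 = 8000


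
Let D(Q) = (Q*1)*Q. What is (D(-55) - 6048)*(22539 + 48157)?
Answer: -213714008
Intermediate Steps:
D(Q) = Q**2 (D(Q) = Q*Q = Q**2)
(D(-55) - 6048)*(22539 + 48157) = ((-55)**2 - 6048)*(22539 + 48157) = (3025 - 6048)*70696 = -3023*70696 = -213714008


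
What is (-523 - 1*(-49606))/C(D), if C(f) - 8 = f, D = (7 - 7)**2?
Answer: 49083/8 ≈ 6135.4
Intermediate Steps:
D = 0 (D = 0**2 = 0)
C(f) = 8 + f
(-523 - 1*(-49606))/C(D) = (-523 - 1*(-49606))/(8 + 0) = (-523 + 49606)/8 = 49083*(1/8) = 49083/8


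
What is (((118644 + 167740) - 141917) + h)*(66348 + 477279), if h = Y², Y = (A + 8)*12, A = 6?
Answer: 93879490257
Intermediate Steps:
Y = 168 (Y = (6 + 8)*12 = 14*12 = 168)
h = 28224 (h = 168² = 28224)
(((118644 + 167740) - 141917) + h)*(66348 + 477279) = (((118644 + 167740) - 141917) + 28224)*(66348 + 477279) = ((286384 - 141917) + 28224)*543627 = (144467 + 28224)*543627 = 172691*543627 = 93879490257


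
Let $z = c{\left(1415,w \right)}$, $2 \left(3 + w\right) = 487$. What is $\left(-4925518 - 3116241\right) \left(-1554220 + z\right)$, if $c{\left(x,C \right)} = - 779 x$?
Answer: $21362972992295$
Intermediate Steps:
$w = \frac{481}{2}$ ($w = -3 + \frac{1}{2} \cdot 487 = -3 + \frac{487}{2} = \frac{481}{2} \approx 240.5$)
$z = -1102285$ ($z = \left(-779\right) 1415 = -1102285$)
$\left(-4925518 - 3116241\right) \left(-1554220 + z\right) = \left(-4925518 - 3116241\right) \left(-1554220 - 1102285\right) = \left(-8041759\right) \left(-2656505\right) = 21362972992295$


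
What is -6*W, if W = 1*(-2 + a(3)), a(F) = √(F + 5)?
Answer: 12 - 12*√2 ≈ -4.9706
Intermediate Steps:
a(F) = √(5 + F)
W = -2 + 2*√2 (W = 1*(-2 + √(5 + 3)) = 1*(-2 + √8) = 1*(-2 + 2*√2) = -2 + 2*√2 ≈ 0.82843)
-6*W = -6*(-2 + 2*√2) = 12 - 12*√2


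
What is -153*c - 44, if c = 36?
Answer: -5552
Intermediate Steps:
-153*c - 44 = -153*36 - 44 = -5508 - 44 = -5552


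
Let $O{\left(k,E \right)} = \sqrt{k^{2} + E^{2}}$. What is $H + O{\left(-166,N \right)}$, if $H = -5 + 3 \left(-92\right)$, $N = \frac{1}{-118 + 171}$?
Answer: $-281 + \frac{\sqrt{77404805}}{53} \approx -115.0$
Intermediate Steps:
$N = \frac{1}{53} \approx 0.018868$
$O{\left(k,E \right)} = \sqrt{E^{2} + k^{2}}$
$H = -281$ ($H = -5 - 276 = -281$)
$H + O{\left(-166,N \right)} = -281 + \sqrt{\left(\frac{1}{53}\right)^{2} + \left(-166\right)^{2}} = -281 + \sqrt{\frac{1}{2809} + 27556} = -281 + \sqrt{\frac{77404805}{2809}} = -281 + \frac{\sqrt{77404805}}{53}$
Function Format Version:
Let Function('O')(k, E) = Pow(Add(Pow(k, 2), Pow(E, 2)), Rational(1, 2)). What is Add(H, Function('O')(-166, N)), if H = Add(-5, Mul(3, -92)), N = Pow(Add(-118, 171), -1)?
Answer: Add(-281, Mul(Rational(1, 53), Pow(77404805, Rational(1, 2)))) ≈ -115.00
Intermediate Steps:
N = Rational(1, 53) (N = Pow(53, -1) = Rational(1, 53) ≈ 0.018868)
Function('O')(k, E) = Pow(Add(Pow(E, 2), Pow(k, 2)), Rational(1, 2))
H = -281 (H = Add(-5, -276) = -281)
Add(H, Function('O')(-166, N)) = Add(-281, Pow(Add(Pow(Rational(1, 53), 2), Pow(-166, 2)), Rational(1, 2))) = Add(-281, Pow(Add(Rational(1, 2809), 27556), Rational(1, 2))) = Add(-281, Pow(Rational(77404805, 2809), Rational(1, 2))) = Add(-281, Mul(Rational(1, 53), Pow(77404805, Rational(1, 2))))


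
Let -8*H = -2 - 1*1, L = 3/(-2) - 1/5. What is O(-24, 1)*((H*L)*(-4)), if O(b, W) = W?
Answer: 51/20 ≈ 2.5500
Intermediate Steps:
L = -17/10 (L = 3*(-½) - 1*⅕ = -3/2 - ⅕ = -17/10 ≈ -1.7000)
H = 3/8 (H = -(-2 - 1*1)/8 = -(-2 - 1)/8 = -⅛*(-3) = 3/8 ≈ 0.37500)
O(-24, 1)*((H*L)*(-4)) = 1*(((3/8)*(-17/10))*(-4)) = 1*(-51/80*(-4)) = 1*(51/20) = 51/20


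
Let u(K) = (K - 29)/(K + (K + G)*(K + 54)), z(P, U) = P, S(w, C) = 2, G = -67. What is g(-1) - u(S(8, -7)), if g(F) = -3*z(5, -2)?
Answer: -54597/3638 ≈ -15.007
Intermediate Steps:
g(F) = -15 (g(F) = -3*5 = -15)
u(K) = (-29 + K)/(K + (-67 + K)*(54 + K)) (u(K) = (K - 29)/(K + (K - 67)*(K + 54)) = (-29 + K)/(K + (-67 + K)*(54 + K)))
g(-1) - u(S(8, -7)) = -15 - (29 - 1*2)/(3618 - 1*2**2 + 12*2) = -15 - (29 - 2)/(3618 - 1*4 + 24) = -15 - 27/(3618 - 4 + 24) = -15 - 27/3638 = -54597/3638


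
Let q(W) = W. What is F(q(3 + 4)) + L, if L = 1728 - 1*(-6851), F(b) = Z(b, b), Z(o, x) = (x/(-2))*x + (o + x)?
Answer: 17137/2 ≈ 8568.5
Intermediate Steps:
Z(o, x) = o + x - x²/2 (Z(o, x) = (x*(-½))*x + (o + x) = (-x/2)*x + (o + x) = -x²/2 + (o + x) = o + x - x²/2)
F(b) = 2*b - b²/2 (F(b) = b + b - b²/2 = 2*b - b²/2)
L = 8579 (L = 1728 + 6851 = 8579)
F(q(3 + 4)) + L = (3 + 4)*(4 - (3 + 4))/2 + 8579 = (½)*7*(4 - 1*7) + 8579 = (½)*7*(4 - 7) + 8579 = (½)*7*(-3) + 8579 = -21/2 + 8579 = 17137/2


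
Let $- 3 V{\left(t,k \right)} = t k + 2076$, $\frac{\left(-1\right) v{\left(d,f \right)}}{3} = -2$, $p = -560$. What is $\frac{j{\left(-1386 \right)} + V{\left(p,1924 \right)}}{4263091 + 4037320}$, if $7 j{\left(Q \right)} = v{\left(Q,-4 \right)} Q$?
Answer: $\frac{1071800}{24901233} \approx 0.043042$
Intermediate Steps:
$v{\left(d,f \right)} = 6$ ($v{\left(d,f \right)} = \left(-3\right) \left(-2\right) = 6$)
$V{\left(t,k \right)} = -692 - \frac{k t}{3}$ ($V{\left(t,k \right)} = - \frac{t k + 2076}{3} = - \frac{k t + 2076}{3} = - \frac{2076 + k t}{3} = -692 - \frac{k t}{3}$)
$j{\left(Q \right)} = \frac{6 Q}{7}$
$\frac{j{\left(-1386 \right)} + V{\left(p,1924 \right)}}{4263091 + 4037320} = \frac{\frac{6}{7} \left(-1386\right) - \left(692 + \frac{1924}{3} \left(-560\right)\right)}{4263091 + 4037320} = \frac{-1188 + \left(-692 + \frac{1077440}{3}\right)}{8300411} = \left(-1188 + \frac{1075364}{3}\right) \frac{1}{8300411} = \frac{1071800}{3} \cdot \frac{1}{8300411} = \frac{1071800}{24901233}$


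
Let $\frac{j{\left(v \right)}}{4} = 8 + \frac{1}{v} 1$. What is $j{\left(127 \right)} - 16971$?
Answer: $- \frac{2151249}{127} \approx -16939.0$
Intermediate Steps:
$j{\left(v \right)} = 32 + \frac{4}{v}$ ($j{\left(v \right)} = 4 \left(8 + \frac{1}{v} 1\right) = 4 \left(8 + \frac{1}{v}\right) = 32 + \frac{4}{v}$)
$j{\left(127 \right)} - 16971 = \left(32 + \frac{4}{127}\right) - 16971 = \frac{4068}{127} - 16971 = - \frac{2151249}{127}$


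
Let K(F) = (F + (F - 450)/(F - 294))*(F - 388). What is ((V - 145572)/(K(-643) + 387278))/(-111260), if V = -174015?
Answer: 299453019/109359770878240 ≈ 2.7382e-6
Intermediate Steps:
K(F) = (-388 + F)*(F + (-450 + F)/(-294 + F)) (K(F) = (F + (-450 + F)/(-294 + F))*(-388 + F) = (-388 + F)*(F + (-450 + F)/(-294 + F)))
((V - 145572)/(K(-643) + 387278))/(-111260) = ((-174015 - 145572)/((174600 + (-643)³ - 681*(-643)² + 113234*(-643))/(-294 - 643) + 387278))/(-111260) = -319587/((174600 - 265847707 - 681*413449 - 72809462)/(-937) + 387278)*(-1/111260) = -319587/(-(174600 - 265847707 - 281558769 - 72809462)/937 + 387278)*(-1/111260) = -319587/(-1/937*(-620041338) + 387278)*(-1/111260) = -319587/(620041338/937 + 387278)*(-1/111260) = -319587/982920824/937*(-1/111260) = -319587*937/982920824*(-1/111260) = -299453019/982920824*(-1/111260) = 299453019/109359770878240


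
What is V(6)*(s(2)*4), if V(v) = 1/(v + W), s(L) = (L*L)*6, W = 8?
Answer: 48/7 ≈ 6.8571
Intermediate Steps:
s(L) = 6*L² (s(L) = L²*6 = 6*L²)
V(v) = 1/(8 + v) (V(v) = 1/(v + 8) = 1/(8 + v))
V(6)*(s(2)*4) = ((6*2²)*4)/(8 + 6) = ((6*4)*4)/14 = (24*4)/14 = (1/14)*96 = 48/7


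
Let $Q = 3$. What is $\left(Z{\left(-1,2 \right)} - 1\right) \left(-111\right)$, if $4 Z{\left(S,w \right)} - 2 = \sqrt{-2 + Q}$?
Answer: $\frac{111}{4} \approx 27.75$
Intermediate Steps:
$Z{\left(S,w \right)} = \frac{3}{4}$ ($Z{\left(S,w \right)} = \frac{1}{2} + \frac{\sqrt{-2 + 3}}{4} = \frac{1}{2} + \frac{\sqrt{1}}{4} = \frac{1}{2} + \frac{1}{4} \cdot 1 = \frac{1}{2} + \frac{1}{4} = \frac{3}{4}$)
$\left(Z{\left(-1,2 \right)} - 1\right) \left(-111\right) = \left(\frac{3}{4} - 1\right) \left(-111\right) = \left(- \frac{1}{4}\right) \left(-111\right) = \frac{111}{4}$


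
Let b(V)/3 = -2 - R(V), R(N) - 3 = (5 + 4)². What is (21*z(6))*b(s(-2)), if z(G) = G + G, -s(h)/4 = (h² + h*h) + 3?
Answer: -65016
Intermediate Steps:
s(h) = -12 - 8*h² (s(h) = -4*((h² + h*h) + 3) = -4*((h² + h²) + 3) = -4*(2*h² + 3) = -4*(3 + 2*h²) = -12 - 8*h²)
R(N) = 84 (R(N) = 3 + (5 + 4)² = 3 + 9² = 3 + 81 = 84)
b(V) = -258 (b(V) = 3*(-2 - 1*84) = 3*(-2 - 84) = 3*(-86) = -258)
z(G) = 2*G
(21*z(6))*b(s(-2)) = (21*(2*6))*(-258) = (21*12)*(-258) = 252*(-258) = -65016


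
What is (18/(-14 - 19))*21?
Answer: -126/11 ≈ -11.455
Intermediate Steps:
(18/(-14 - 19))*21 = (18/(-33))*21 = (18*(-1/33))*21 = -6/11*21 = -126/11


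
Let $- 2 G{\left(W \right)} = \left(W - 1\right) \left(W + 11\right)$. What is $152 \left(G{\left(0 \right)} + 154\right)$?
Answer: $24244$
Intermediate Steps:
$G{\left(W \right)} = - \frac{\left(-1 + W\right) \left(11 + W\right)}{2}$ ($G{\left(W \right)} = - \frac{\left(W - 1\right) \left(W + 11\right)}{2} = - \frac{\left(-1 + W\right) \left(11 + W\right)}{2}$)
$152 \left(G{\left(0 \right)} + 154\right) = 152 \left(\left(\frac{11}{2} - 0 - \frac{0^{2}}{2}\right) + 154\right) = 152 \left(\left(\frac{11}{2} + 0 - 0\right) + 154\right) = 152 \left(\left(\frac{11}{2} + 0 + 0\right) + 154\right) = 152 \left(\frac{11}{2} + 154\right) = 152 \cdot \frac{319}{2} = 24244$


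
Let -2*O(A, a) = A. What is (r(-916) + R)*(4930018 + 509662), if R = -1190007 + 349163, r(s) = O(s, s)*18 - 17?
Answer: -4529170042560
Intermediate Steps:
O(A, a) = -A/2
r(s) = -17 - 9*s (r(s) = -s/2*18 - 17 = -9*s - 17 = -17 - 9*s)
R = -840844
(r(-916) + R)*(4930018 + 509662) = ((-17 - 9*(-916)) - 840844)*(4930018 + 509662) = ((-17 + 8244) - 840844)*5439680 = (8227 - 840844)*5439680 = -832617*5439680 = -4529170042560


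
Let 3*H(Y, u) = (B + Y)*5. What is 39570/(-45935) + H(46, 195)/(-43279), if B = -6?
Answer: -1029367418/1192812519 ≈ -0.86298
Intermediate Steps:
H(Y, u) = -10 + 5*Y/3 (H(Y, u) = ((-6 + Y)*5)/3 = (-30 + 5*Y)/3 = -10 + 5*Y/3)
39570/(-45935) + H(46, 195)/(-43279) = 39570/(-45935) + (-10 + (5/3)*46)/(-43279) = 39570*(-1/45935) + (-10 + 230/3)*(-1/43279) = -7914/9187 + (200/3)*(-1/43279) = -7914/9187 - 200/129837 = -1029367418/1192812519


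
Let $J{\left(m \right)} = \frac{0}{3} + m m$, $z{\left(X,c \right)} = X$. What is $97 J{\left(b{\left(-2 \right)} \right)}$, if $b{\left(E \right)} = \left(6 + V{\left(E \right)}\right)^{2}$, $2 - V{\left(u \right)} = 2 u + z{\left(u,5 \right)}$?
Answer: $3726352$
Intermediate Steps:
$V{\left(u \right)} = 2 - 3 u$ ($V{\left(u \right)} = 2 - \left(2 u + u\right) = 2 - 3 u$)
$b{\left(E \right)} = \left(8 - 3 E\right)^{2}$ ($b{\left(E \right)} = \left(6 - \left(-2 + 3 E\right)\right)^{2} = \left(8 - 3 E\right)^{2}$)
$J{\left(m \right)} = m^{2}$ ($J{\left(m \right)} = 0 \cdot \frac{1}{3} + m^{2} = 0 + m^{2} = m^{2}$)
$97 J{\left(b{\left(-2 \right)} \right)} = 97 \left(\left(-8 + 3 \left(-2\right)\right)^{2}\right)^{2} = 97 \left(\left(-8 - 6\right)^{2}\right)^{2} = 97 \left(\left(-14\right)^{2}\right)^{2} = 97 \cdot 196^{2} = 97 \cdot 38416 = 3726352$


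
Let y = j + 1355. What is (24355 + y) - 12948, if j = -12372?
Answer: 390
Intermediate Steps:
y = -11017 (y = -12372 + 1355 = -11017)
(24355 + y) - 12948 = (24355 - 11017) - 12948 = 13338 - 12948 = 390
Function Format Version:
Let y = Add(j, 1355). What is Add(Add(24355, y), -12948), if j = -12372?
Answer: 390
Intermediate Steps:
y = -11017 (y = Add(-12372, 1355) = -11017)
Add(Add(24355, y), -12948) = Add(Add(24355, -11017), -12948) = Add(13338, -12948) = 390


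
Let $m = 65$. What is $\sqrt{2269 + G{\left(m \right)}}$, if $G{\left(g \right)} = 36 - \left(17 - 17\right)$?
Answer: $\sqrt{2305} \approx 48.01$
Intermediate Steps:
$G{\left(g \right)} = 36$ ($G{\left(g \right)} = 36 - 0 = 36 + 0 = 36$)
$\sqrt{2269 + G{\left(m \right)}} = \sqrt{2269 + 36} = \sqrt{2305}$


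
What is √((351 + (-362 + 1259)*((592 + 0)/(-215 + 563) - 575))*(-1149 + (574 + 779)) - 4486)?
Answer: I*√88170181030/29 ≈ 10239.0*I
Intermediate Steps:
√((351 + (-362 + 1259)*((592 + 0)/(-215 + 563) - 575))*(-1149 + (574 + 779)) - 4486) = √((351 + 897*(592/348 - 575))*(-1149 + 1353) - 4486) = √((351 + 897*(592*(1/348) - 575))*204 - 4486) = √((351 + 897*(148/87 - 575))*204 - 4486) = √((351 + 897*(-49877/87))*204 - 4486) = √((351 - 14913223/29)*204 - 4486) = √(-14903044/29*204 - 4486) = √(-3040220976/29 - 4486) = √(-3040351070/29) = I*√88170181030/29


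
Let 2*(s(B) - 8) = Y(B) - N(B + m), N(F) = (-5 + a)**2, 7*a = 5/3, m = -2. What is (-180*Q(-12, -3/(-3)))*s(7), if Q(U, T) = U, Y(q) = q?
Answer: 17160/49 ≈ 350.20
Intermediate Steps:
a = 5/21 (a = (5/3)/7 = (5*(1/3))/7 = (1/7)*(5/3) = 5/21 ≈ 0.23810)
N(F) = 10000/441 (N(F) = (-5 + 5/21)**2 = (-100/21)**2 = 10000/441)
s(B) = -1472/441 + B/2 (s(B) = 8 + (B - 1*10000/441)/2 = 8 + (B - 10000/441)/2 = 8 + (-10000/441 + B)/2 = 8 + (-5000/441 + B/2) = -1472/441 + B/2)
(-180*Q(-12, -3/(-3)))*s(7) = (-180*(-12))*(-1472/441 + (1/2)*7) = 2160*(-1472/441 + 7/2) = 2160*(143/882) = 17160/49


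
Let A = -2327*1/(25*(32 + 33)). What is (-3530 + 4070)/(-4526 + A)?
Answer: -7500/62881 ≈ -0.11927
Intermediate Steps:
A = -179/125 (A = -2327/(25*65) = -2327/1625 = -2327*1/1625 = -179/125 ≈ -1.4320)
(-3530 + 4070)/(-4526 + A) = (-3530 + 4070)/(-4526 - 179/125) = 540/(-565929/125) = 540*(-125/565929) = -7500/62881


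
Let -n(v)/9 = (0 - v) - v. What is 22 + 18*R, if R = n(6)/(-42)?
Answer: -170/7 ≈ -24.286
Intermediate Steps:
n(v) = 18*v (n(v) = -9*((0 - v) - v) = -9*(-v - v) = -(-18)*v = 18*v)
R = -18/7 (R = (18*6)/(-42) = 108*(-1/42) = -18/7 ≈ -2.5714)
22 + 18*R = 22 + 18*(-18/7) = 22 - 324/7 = -170/7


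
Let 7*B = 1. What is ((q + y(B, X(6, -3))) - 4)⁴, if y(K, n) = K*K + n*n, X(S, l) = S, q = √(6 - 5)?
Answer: 6853526069776/5764801 ≈ 1.1889e+6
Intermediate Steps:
B = ⅐ (B = (⅐)*1 = ⅐ ≈ 0.14286)
q = 1 (q = √1 = 1)
y(K, n) = K² + n²
((q + y(B, X(6, -3))) - 4)⁴ = ((1 + ((⅐)² + 6²)) - 4)⁴ = ((1 + (1/49 + 36)) - 4)⁴ = ((1 + 1765/49) - 4)⁴ = (1814/49 - 4)⁴ = (1618/49)⁴ = 6853526069776/5764801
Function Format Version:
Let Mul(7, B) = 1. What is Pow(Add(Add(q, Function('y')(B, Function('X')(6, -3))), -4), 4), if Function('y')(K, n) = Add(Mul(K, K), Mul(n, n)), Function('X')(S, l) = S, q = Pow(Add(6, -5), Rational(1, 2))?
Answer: Rational(6853526069776, 5764801) ≈ 1.1889e+6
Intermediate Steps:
B = Rational(1, 7) (B = Mul(Rational(1, 7), 1) = Rational(1, 7) ≈ 0.14286)
q = 1 (q = Pow(1, Rational(1, 2)) = 1)
Function('y')(K, n) = Add(Pow(K, 2), Pow(n, 2))
Pow(Add(Add(q, Function('y')(B, Function('X')(6, -3))), -4), 4) = Pow(Add(Add(1, Add(Pow(Rational(1, 7), 2), Pow(6, 2))), -4), 4) = Pow(Add(Add(1, Add(Rational(1, 49), 36)), -4), 4) = Pow(Add(Add(1, Rational(1765, 49)), -4), 4) = Pow(Add(Rational(1814, 49), -4), 4) = Pow(Rational(1618, 49), 4) = Rational(6853526069776, 5764801)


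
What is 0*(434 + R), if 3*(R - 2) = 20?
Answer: 0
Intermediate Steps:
R = 26/3 (R = 2 + (1/3)*20 = 2 + 20/3 = 26/3 ≈ 8.6667)
0*(434 + R) = 0*(434 + 26/3) = 0*(1328/3) = 0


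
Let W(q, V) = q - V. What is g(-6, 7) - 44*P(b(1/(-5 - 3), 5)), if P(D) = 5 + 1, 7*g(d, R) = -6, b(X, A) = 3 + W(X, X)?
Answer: -1854/7 ≈ -264.86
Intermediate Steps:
b(X, A) = 3 (b(X, A) = 3 + (X - X) = 3 + 0 = 3)
g(d, R) = -6/7 (g(d, R) = (1/7)*(-6) = -6/7)
P(D) = 6
g(-6, 7) - 44*P(b(1/(-5 - 3), 5)) = -6/7 - 44*6 = -6/7 - 264 = -1854/7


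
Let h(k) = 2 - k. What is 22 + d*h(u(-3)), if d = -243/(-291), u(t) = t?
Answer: 2539/97 ≈ 26.175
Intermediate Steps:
d = 81/97 (d = -243*(-1/291) = 81/97 ≈ 0.83505)
22 + d*h(u(-3)) = 22 + 81*(2 - 1*(-3))/97 = 22 + 81*(2 + 3)/97 = 22 + (81/97)*5 = 22 + 405/97 = 2539/97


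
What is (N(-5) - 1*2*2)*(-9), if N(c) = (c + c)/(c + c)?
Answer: 27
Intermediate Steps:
N(c) = 1 (N(c) = (2*c)/((2*c)) = (2*c)*(1/(2*c)) = 1)
(N(-5) - 1*2*2)*(-9) = (1 - 1*2*2)*(-9) = (1 - 2*2)*(-9) = (1 - 4)*(-9) = -3*(-9) = 27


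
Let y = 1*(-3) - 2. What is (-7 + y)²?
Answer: 144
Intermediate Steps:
y = -5 (y = -3 - 2 = -5)
(-7 + y)² = (-7 - 5)² = (-12)² = 144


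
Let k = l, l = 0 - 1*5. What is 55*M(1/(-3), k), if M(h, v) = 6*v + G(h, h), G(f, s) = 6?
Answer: -1320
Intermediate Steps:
l = -5 (l = 0 - 5 = -5)
k = -5
M(h, v) = 6 + 6*v (M(h, v) = 6*v + 6 = 6 + 6*v)
55*M(1/(-3), k) = 55*(6 + 6*(-5)) = 55*(6 - 30) = 55*(-24) = -1320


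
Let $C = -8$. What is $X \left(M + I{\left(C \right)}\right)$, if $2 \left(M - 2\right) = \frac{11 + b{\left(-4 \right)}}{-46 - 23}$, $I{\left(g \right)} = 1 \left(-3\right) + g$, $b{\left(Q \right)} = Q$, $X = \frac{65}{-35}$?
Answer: $\frac{16237}{966} \approx 16.808$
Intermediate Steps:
$X = - \frac{13}{7}$ ($X = 65 \left(- \frac{1}{35}\right) = - \frac{13}{7} \approx -1.8571$)
$I{\left(g \right)} = -3 + g$
$M = \frac{269}{138}$ ($M = 2 + \frac{\left(11 - 4\right) \frac{1}{-46 - 23}}{2} = 2 + \frac{7 \frac{1}{-69}}{2} = 2 + \frac{7 \left(- \frac{1}{69}\right)}{2} = 2 + \frac{1}{2} \left(- \frac{7}{69}\right) = 2 - \frac{7}{138} = \frac{269}{138} \approx 1.9493$)
$X \left(M + I{\left(C \right)}\right) = - \frac{13 \left(\frac{269}{138} - 11\right)}{7} = \left(- \frac{13}{7}\right) \left(- \frac{1249}{138}\right) = \frac{16237}{966}$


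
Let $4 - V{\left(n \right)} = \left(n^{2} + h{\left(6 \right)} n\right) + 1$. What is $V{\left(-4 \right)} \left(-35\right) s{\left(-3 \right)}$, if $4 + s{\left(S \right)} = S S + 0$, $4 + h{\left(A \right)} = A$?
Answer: $875$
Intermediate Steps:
$h{\left(A \right)} = -4 + A$
$V{\left(n \right)} = 3 - n^{2} - 2 n$ ($V{\left(n \right)} = 4 - \left(\left(n^{2} + \left(-4 + 6\right) n\right) + 1\right) = 4 - \left(\left(n^{2} + 2 n\right) + 1\right) = 4 - \left(1 + n^{2} + 2 n\right) = 3 - n^{2} - 2 n$)
$s{\left(S \right)} = -4 + S^{2}$ ($s{\left(S \right)} = -4 + \left(S S + 0\right) = -4 + \left(S^{2} + 0\right) = -4 + S^{2}$)
$V{\left(-4 \right)} \left(-35\right) s{\left(-3 \right)} = \left(3 - \left(-4\right)^{2} - -8\right) \left(-35\right) \left(-4 + \left(-3\right)^{2}\right) = \left(3 - 16 + 8\right) \left(-35\right) \left(-4 + 9\right) = \left(3 - 16 + 8\right) \left(-35\right) 5 = \left(-5\right) \left(-35\right) 5 = 175 \cdot 5 = 875$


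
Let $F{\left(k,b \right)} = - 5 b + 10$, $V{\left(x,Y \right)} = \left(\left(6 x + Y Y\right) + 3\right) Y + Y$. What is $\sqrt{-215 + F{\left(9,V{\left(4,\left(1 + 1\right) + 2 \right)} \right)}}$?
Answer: $i \sqrt{1085} \approx 32.939 i$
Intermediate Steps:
$V{\left(x,Y \right)} = Y + Y \left(3 + Y^{2} + 6 x\right)$ ($V{\left(x,Y \right)} = \left(\left(6 x + Y^{2}\right) + 3\right) Y + Y = \left(\left(Y^{2} + 6 x\right) + 3\right) Y + Y = \left(3 + Y^{2} + 6 x\right) Y + Y = Y \left(3 + Y^{2} + 6 x\right) + Y = Y + Y \left(3 + Y^{2} + 6 x\right)$)
$F{\left(k,b \right)} = 10 - 5 b$
$\sqrt{-215 + F{\left(9,V{\left(4,\left(1 + 1\right) + 2 \right)} \right)}} = \sqrt{-215 + \left(10 - 5 \left(\left(1 + 1\right) + 2\right) \left(4 + \left(\left(1 + 1\right) + 2\right)^{2} + 6 \cdot 4\right)\right)} = \sqrt{-215 + \left(10 - 5 \left(2 + 2\right) \left(4 + \left(2 + 2\right)^{2} + 24\right)\right)} = \sqrt{-215 + \left(10 - 5 \cdot 4 \left(4 + 4^{2} + 24\right)\right)} = \sqrt{-215 + \left(10 - 5 \cdot 4 \left(4 + 16 + 24\right)\right)} = \sqrt{-215 + \left(10 - 5 \cdot 4 \cdot 44\right)} = \sqrt{-215 + \left(10 - 880\right)} = \sqrt{-215 - 870} = \sqrt{-1085} = i \sqrt{1085}$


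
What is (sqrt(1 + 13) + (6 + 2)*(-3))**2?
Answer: (-24 + sqrt(14))**2 ≈ 410.40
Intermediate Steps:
(sqrt(1 + 13) + (6 + 2)*(-3))**2 = (sqrt(14) + 8*(-3))**2 = (sqrt(14) - 24)**2 = (-24 + sqrt(14))**2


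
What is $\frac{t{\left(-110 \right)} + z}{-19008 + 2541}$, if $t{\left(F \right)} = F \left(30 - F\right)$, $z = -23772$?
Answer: $\frac{39172}{16467} \approx 2.3788$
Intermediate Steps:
$\frac{t{\left(-110 \right)} + z}{-19008 + 2541} = \frac{- 110 \left(30 - -110\right) - 23772}{-19008 + 2541} = \frac{- 110 \left(30 + 110\right) - 23772}{-16467} = \left(\left(-110\right) 140 - 23772\right) \left(- \frac{1}{16467}\right) = \left(-15400 - 23772\right) \left(- \frac{1}{16467}\right) = \left(-39172\right) \left(- \frac{1}{16467}\right) = \frac{39172}{16467}$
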